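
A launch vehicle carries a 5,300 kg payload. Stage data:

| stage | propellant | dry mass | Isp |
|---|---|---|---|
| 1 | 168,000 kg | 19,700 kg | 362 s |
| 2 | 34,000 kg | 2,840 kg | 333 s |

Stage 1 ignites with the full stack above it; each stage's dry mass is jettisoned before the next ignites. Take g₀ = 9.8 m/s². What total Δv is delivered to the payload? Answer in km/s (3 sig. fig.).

Ignition mass of stage 1 = 168,000+19,700 + 34,000+2,840 + 5,300 = 229,840 kg.
Stage 1: m₀ = 229,840 kg, m_f = 229,840 − 168,000 = 61,840 kg; Δv = 362×9.8×ln(3.717) = 3547.6×1.3128 ≈ 4657 m/s.
Stage 2: m₀ = 42,140 kg, m_f = 42,140 − 34,000 = 8,140 kg; Δv = 333×9.8×ln(5.177) = 3263.4×1.6442 ≈ 5366 m/s.
Total Δv = 4657 + 5366 = 10023 m/s.

Δv ≈ 10.0 km/s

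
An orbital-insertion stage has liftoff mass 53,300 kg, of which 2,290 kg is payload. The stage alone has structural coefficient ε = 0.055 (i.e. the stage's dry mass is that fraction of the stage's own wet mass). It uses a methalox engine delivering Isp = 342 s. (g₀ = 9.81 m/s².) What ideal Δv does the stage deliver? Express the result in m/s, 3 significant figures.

Stage wet mass = m₀ − payload = 53,300 − 2,290 = 51,010 kg.
Stage dry mass = ε × stage wet mass = 0.055 × 51,010 = 2,805.55 kg.
Burnout mass m_f = stage dry + payload = 2,805.55 + 2,290 = 5,095.55 kg.
v_e = Isp · g₀ = 342 × 9.81 = 3355.0 m/s.
By the Tsiolkovsky rocket equation, Δv = v_e · ln(53,300/5,095.55) = 3355.0 × ln(10.46) = 3355.0 × 2.3476 ≈ 7876 m/s.

Δv ≈ 7880 m/s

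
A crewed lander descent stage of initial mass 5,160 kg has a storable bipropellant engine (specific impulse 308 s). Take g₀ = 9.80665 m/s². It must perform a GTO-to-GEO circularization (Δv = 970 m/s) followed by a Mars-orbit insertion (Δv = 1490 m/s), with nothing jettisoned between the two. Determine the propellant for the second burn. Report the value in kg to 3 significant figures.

v_e = Isp · g₀ = 308 × 9.80665 = 3020.4 m/s.
After the first burn: m = 5160 × exp(−970/3020.4) = 5160 × 0.72532 = 3,742.65 kg.
After the second burn: m = 3,742.65 × exp(−1490/3020.4) = 3,742.65 × 0.61061 = 2,285.3 kg.
Second-burn propellant = 3,742.65 − 2,285.3 = 1,457.35 kg.

propellant for the second burn ≈ 1460 kg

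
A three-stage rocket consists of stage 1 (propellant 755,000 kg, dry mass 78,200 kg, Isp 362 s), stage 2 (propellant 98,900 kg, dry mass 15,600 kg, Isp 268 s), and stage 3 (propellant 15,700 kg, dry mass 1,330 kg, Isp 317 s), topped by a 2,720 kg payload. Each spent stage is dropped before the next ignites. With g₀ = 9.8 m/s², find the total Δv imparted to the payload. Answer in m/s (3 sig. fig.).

Δv ≈ 13800 m/s

Ignition mass of stage 1 = 755,000+78,200 + 98,900+15,600 + 15,700+1,330 + 2,720 = 967,450 kg.
Stage 1: m₀ = 967,450 kg, m_f = 967,450 − 755,000 = 212,450 kg; Δv = 362×9.8×ln(4.554) = 3547.6×1.5160 ≈ 5378 m/s.
Stage 2: m₀ = 134,250 kg, m_f = 134,250 − 98,900 = 35,350 kg; Δv = 268×9.8×ln(3.798) = 2626.4×1.3344 ≈ 3505 m/s.
Stage 3: m₀ = 19,750 kg, m_f = 19,750 − 15,700 = 4,050 kg; Δv = 317×9.8×ln(4.877) = 3106.6×1.5844 ≈ 4922 m/s.
Total Δv = 5378 + 3505 + 4922 = 13805 m/s.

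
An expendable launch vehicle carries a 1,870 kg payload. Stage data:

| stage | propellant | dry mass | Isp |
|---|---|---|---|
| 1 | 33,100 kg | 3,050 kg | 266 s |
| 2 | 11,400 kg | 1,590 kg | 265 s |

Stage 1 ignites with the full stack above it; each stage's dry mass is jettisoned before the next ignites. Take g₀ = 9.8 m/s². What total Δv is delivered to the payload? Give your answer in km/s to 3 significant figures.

Ignition mass of stage 1 = 33,100+3,050 + 11,400+1,590 + 1,870 = 51,010 kg.
Stage 1: m₀ = 51,010 kg, m_f = 51,010 − 33,100 = 17,910 kg; Δv = 266×9.8×ln(2.848) = 2606.8×1.0467 ≈ 2728 m/s.
Stage 2: m₀ = 14,860 kg, m_f = 14,860 − 11,400 = 3,460 kg; Δv = 265×9.8×ln(4.295) = 2597.0×1.4574 ≈ 3785 m/s.
Total Δv = 2728 + 3785 = 6513 m/s.

Δv ≈ 6.51 km/s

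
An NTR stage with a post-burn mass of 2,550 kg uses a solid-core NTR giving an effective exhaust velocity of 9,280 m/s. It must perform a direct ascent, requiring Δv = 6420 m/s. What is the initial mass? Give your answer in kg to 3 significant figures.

By the Tsiolkovsky rocket equation, m₀/m_f = exp(Δv / v_e) = exp(6420 / 9280.0) = exp(0.6918) = 1.9973.
m₀ = m_f × 1.9973 = 2,550 × 1.9973 = 5,093.12 kg.

initial mass ≈ 5090 kg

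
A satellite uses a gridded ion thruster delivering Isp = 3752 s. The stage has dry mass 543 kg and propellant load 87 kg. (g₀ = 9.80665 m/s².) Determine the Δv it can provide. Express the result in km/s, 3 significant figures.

v_e = Isp · g₀ = 3752 × 9.80665 = 36794.6 m/s.
m₀ = m_dry + m_prop = 543 + 87 = 630 kg.
Using Δv = v_e ln(m₀/m_f): Δv = v_e · ln(m₀/m_f) = 36794.6 × ln(1.16) = 36794.6 × 0.1486 ≈ 5468.1 m/s.

Δv ≈ 5.47 km/s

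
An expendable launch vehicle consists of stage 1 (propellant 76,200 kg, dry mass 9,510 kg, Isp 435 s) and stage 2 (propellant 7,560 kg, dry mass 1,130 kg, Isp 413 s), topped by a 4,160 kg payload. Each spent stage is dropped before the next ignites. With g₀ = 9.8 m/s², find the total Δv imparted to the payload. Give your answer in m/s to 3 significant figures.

Δv ≈ 9920 m/s

Ignition mass of stage 1 = 76,200+9,510 + 7,560+1,130 + 4,160 = 98,560 kg.
Stage 1: m₀ = 98,560 kg, m_f = 98,560 − 76,200 = 22,360 kg; Δv = 435×9.8×ln(4.408) = 4263.0×1.4834 ≈ 6324 m/s.
Stage 2: m₀ = 12,850 kg, m_f = 12,850 − 7,560 = 5,290 kg; Δv = 413×9.8×ln(2.429) = 4047.4×0.8875 ≈ 3592 m/s.
Total Δv = 6324 + 3592 = 9916 m/s.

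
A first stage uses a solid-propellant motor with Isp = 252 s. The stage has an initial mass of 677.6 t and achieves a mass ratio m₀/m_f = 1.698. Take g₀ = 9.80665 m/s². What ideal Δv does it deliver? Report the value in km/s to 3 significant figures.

Δv ≈ 1.31 km/s

v_e = Isp · g₀ = 252 × 9.80665 = 2471.3 m/s.
By the Tsiolkovsky rocket equation, Δv = v_e · ln(1.698) = 2471.3 × 0.5295 ≈ 1308.4 m/s.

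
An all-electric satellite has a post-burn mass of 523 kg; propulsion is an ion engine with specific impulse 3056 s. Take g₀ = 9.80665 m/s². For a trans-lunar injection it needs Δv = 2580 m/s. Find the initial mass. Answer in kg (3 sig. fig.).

initial mass ≈ 570 kg

v_e = Isp · g₀ = 3056 × 9.80665 = 29969.1 m/s.
m₀/m_f = exp(Δv / v_e) = exp(2580 / 29969.1) = exp(0.0861) = 1.0899.
m₀ = m_f × 1.0899 = 523 × 1.0899 = 570.018 kg.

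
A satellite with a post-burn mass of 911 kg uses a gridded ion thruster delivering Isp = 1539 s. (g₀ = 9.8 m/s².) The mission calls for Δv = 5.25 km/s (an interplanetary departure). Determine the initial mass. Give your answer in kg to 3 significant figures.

v_e = Isp · g₀ = 1539 × 9.8 = 15082.2 m/s.
m₀/m_f = exp(Δv / v_e) = exp(5250 / 15082.2) = exp(0.3481) = 1.4164.
m₀ = m_f × 1.4164 = 911 × 1.4164 = 1,290.34 kg.

initial mass ≈ 1290 kg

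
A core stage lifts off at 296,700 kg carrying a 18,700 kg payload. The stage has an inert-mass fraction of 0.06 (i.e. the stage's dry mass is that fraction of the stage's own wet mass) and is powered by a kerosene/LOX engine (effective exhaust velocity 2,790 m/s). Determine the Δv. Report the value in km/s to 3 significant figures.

Stage wet mass = m₀ − payload = 296,700 − 18,700 = 278,000 kg.
Stage dry mass = ε × stage wet mass = 0.06 × 278,000 = 16,680 kg.
Burnout mass m_f = stage dry + payload = 16,680 + 18,700 = 35,380 kg.
By the Tsiolkovsky rocket equation, Δv = v_e · ln(296,700/35,380) = 2790.0 × ln(8.386) = 2790.0 × 2.1266 ≈ 5933 m/s.

Δv ≈ 5.93 km/s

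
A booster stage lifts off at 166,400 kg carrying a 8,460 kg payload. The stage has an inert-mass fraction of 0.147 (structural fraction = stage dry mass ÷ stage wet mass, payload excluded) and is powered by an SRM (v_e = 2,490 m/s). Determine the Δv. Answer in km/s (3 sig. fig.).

Stage wet mass = m₀ − payload = 166,400 − 8,460 = 157,940 kg.
Stage dry mass = ε × stage wet mass = 0.147 × 157,940 = 23,217.2 kg.
Burnout mass m_f = stage dry + payload = 23,217.2 + 8,460 = 31,677.2 kg.
From the ideal rocket equation, Δv = v_e · ln(166,400/31,677.2) = 2490.0 × ln(5.253) = 2490.0 × 1.6588 ≈ 4130 m/s.

Δv ≈ 4.13 km/s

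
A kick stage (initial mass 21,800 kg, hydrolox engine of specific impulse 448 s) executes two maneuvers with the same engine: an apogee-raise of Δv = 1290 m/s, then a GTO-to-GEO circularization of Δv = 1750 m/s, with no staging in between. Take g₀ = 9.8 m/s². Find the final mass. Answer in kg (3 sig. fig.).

final mass ≈ 10900 kg

v_e = Isp · g₀ = 448 × 9.8 = 4390.4 m/s.
After the first burn: m = 21800 × exp(−1290/4390.4) = 21800 × 0.74541 = 16,249.9 kg.
After the second burn: m = 16,249.9 × exp(−1750/4390.4) = 16,249.9 × 0.67126 = 10,907.9 kg.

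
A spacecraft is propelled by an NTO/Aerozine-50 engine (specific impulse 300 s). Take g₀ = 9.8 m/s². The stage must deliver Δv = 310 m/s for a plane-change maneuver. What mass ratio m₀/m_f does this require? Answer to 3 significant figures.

v_e = Isp · g₀ = 300 × 9.8 = 2940.0 m/s.
Using Δv = v_e ln(m₀/m_f): m₀/m_f = exp(Δv / v_e) = exp(310 / 2940.0) = exp(0.1054) = 1.1112.

mass ratio ≈ 1.11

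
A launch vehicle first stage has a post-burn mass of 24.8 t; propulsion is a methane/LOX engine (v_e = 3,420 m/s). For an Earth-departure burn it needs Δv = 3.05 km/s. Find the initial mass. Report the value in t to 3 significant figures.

From the ideal rocket equation, m₀/m_f = exp(Δv / v_e) = exp(3050 / 3420.0) = exp(0.8918) = 2.4395.
m₀ = m_f × 2.4395 = 24.8 × 2.4395 = 60.4996 t.

initial mass ≈ 60.5 t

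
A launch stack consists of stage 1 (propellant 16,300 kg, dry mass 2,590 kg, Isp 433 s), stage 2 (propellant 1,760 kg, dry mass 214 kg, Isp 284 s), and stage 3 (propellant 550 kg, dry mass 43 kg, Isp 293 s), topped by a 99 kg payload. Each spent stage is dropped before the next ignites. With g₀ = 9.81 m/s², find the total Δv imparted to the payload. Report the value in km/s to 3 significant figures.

Ignition mass of stage 1 = 16,300+2,590 + 1,760+214 + 550+43 + 99 = 21,556 kg.
Stage 1: m₀ = 21,556 kg, m_f = 21,556 − 16,300 = 5,256 kg; Δv = 433×9.81×ln(4.101) = 4247.7×1.4113 ≈ 5995 m/s.
Stage 2: m₀ = 2,666 kg, m_f = 2,666 − 1,760 = 906 kg; Δv = 284×9.81×ln(2.943) = 2786.0×1.0793 ≈ 3007 m/s.
Stage 3: m₀ = 692 kg, m_f = 692 − 550 = 142 kg; Δv = 293×9.81×ln(4.873) = 2874.3×1.5838 ≈ 4552 m/s.
Total Δv = 5995 + 3007 + 4552 = 13554 m/s.

Δv ≈ 13.6 km/s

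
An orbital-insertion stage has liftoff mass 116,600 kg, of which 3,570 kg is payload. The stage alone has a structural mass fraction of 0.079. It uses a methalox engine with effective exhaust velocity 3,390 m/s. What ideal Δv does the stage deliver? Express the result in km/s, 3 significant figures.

Stage wet mass = m₀ − payload = 116,600 − 3,570 = 113,030 kg.
Stage dry mass = ε × stage wet mass = 0.079 × 113,030 = 8,929.37 kg.
Burnout mass m_f = stage dry + payload = 8,929.37 + 3,570 = 12,499.37 kg.
Using Δv = v_e ln(m₀/m_f): Δv = v_e · ln(116,600/12,499.37) = 3390.0 × ln(9.328) = 3390.0 × 2.2331 ≈ 7570 m/s.

Δv ≈ 7.57 km/s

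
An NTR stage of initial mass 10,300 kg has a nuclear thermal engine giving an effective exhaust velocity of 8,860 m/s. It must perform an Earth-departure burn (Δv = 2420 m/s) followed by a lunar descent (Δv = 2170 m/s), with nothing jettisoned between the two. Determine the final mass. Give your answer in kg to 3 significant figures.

final mass ≈ 6140 kg

After the first burn: m = 10300 × exp(−2420/8860.0) = 10300 × 0.76099 = 7,838.2 kg.
After the second burn: m = 7,838.2 × exp(−2170/8860.0) = 7,838.2 × 0.78277 = 6,135.51 kg.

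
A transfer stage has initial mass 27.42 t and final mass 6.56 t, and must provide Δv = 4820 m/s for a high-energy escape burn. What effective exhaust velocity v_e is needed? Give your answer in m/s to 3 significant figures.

ln(m₀/m_f) = ln(27420/6560) = ln(4.18) = 1.4303.
Rocket equation: v_e = Δv / ln(m₀/m_f) = 4820 / 1.4303 = 3370.0 m/s.

v_e ≈ 3370 m/s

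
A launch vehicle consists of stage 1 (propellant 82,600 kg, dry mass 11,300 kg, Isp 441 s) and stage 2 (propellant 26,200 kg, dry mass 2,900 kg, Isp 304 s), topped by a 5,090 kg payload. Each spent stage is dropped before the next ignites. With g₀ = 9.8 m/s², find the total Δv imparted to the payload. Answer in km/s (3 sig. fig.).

Ignition mass of stage 1 = 82,600+11,300 + 26,200+2,900 + 5,090 = 128,090 kg.
Stage 1: m₀ = 128,090 kg, m_f = 128,090 − 82,600 = 45,490 kg; Δv = 441×9.8×ln(2.816) = 4321.8×1.0352 ≈ 4474 m/s.
Stage 2: m₀ = 34,190 kg, m_f = 34,190 − 26,200 = 7,990 kg; Δv = 304×9.8×ln(4.279) = 2979.2×1.4537 ≈ 4331 m/s.
Total Δv = 4474 + 4331 = 8805 m/s.

Δv ≈ 8.81 km/s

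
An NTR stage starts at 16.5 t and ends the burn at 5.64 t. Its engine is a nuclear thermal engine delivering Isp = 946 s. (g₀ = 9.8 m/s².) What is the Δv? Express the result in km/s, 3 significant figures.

v_e = Isp · g₀ = 946 × 9.8 = 9270.8 m/s.
Δv = v_e · ln(m₀/m_f) = 9270.8 × ln(2.926) = 9270.8 × 1.0735 ≈ 9952.0 m/s.

Δv ≈ 9.95 km/s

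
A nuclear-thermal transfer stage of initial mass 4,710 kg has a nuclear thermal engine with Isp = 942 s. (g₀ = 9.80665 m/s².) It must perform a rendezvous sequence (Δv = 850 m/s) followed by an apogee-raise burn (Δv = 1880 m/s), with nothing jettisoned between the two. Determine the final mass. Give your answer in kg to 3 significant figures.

final mass ≈ 3500 kg

v_e = Isp · g₀ = 942 × 9.80665 = 9237.9 m/s.
After the first burn: m = 4710 × exp(−850/9237.9) = 4710 × 0.91209 = 4,295.94 kg.
After the second burn: m = 4,295.94 × exp(−1880/9237.9) = 4,295.94 × 0.81586 = 3,504.89 kg.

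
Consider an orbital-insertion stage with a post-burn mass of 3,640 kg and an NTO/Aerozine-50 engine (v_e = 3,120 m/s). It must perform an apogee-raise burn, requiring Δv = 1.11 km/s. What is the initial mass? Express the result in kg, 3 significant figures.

m₀/m_f = exp(Δv / v_e) = exp(1110 / 3120.0) = exp(0.3558) = 1.4273.
m₀ = m_f × 1.4273 = 3,640 × 1.4273 = 5,195.37 kg.

initial mass ≈ 5200 kg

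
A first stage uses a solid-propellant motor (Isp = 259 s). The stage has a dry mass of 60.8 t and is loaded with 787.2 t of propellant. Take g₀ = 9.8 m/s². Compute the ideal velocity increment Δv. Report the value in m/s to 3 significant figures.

Δv ≈ 6690 m/s

v_e = Isp · g₀ = 259 × 9.8 = 2538.2 m/s.
m₀ = m_dry + m_prop = 60.8 + 787.2 = 848 t.
By the Tsiolkovsky rocket equation, Δv = v_e · ln(m₀/m_f) = 2538.2 × ln(13.95) = 2538.2 × 2.6353 ≈ 6688.9 m/s.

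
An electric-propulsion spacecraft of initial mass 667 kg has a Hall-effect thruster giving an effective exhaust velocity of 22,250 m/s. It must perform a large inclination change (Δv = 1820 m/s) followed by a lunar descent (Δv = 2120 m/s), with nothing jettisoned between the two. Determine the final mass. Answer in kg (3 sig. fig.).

After the first burn: m = 667 × exp(−1820/22250.0) = 667 × 0.92146 = 614.614 kg.
After the second burn: m = 614.614 × exp(−2120/22250.0) = 614.614 × 0.90912 = 558.758 kg.

final mass ≈ 559 kg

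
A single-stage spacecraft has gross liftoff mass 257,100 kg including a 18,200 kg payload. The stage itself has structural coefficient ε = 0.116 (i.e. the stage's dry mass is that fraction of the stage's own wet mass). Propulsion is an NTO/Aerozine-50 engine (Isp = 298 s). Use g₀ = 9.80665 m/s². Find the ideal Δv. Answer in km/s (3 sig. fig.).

Stage wet mass = m₀ − payload = 257,100 − 18,200 = 238,900 kg.
Stage dry mass = ε × stage wet mass = 0.116 × 238,900 = 27,712.4 kg.
Burnout mass m_f = stage dry + payload = 27,712.4 + 18,200 = 45,912.4 kg.
v_e = Isp · g₀ = 298 × 9.80665 = 2922.4 m/s.
Δv = v_e · ln(257,100/45,912.4) = 2922.4 × ln(5.6) = 2922.4 × 1.7227 ≈ 5034 m/s.

Δv ≈ 5.03 km/s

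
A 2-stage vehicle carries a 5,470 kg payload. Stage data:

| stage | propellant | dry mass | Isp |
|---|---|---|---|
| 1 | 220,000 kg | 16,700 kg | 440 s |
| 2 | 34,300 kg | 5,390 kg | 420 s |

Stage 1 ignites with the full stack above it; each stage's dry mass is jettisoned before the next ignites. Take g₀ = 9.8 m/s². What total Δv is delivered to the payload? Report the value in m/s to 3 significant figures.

Δv ≈ 12400 m/s

Ignition mass of stage 1 = 220,000+16,700 + 34,300+5,390 + 5,470 = 281,860 kg.
Stage 1: m₀ = 281,860 kg, m_f = 281,860 − 220,000 = 61,860 kg; Δv = 440×9.8×ln(4.556) = 4312.0×1.5165 ≈ 6539 m/s.
Stage 2: m₀ = 45,160 kg, m_f = 45,160 − 34,300 = 10,860 kg; Δv = 420×9.8×ln(4.158) = 4116.0×1.4251 ≈ 5866 m/s.
Total Δv = 6539 + 5866 = 12405 m/s.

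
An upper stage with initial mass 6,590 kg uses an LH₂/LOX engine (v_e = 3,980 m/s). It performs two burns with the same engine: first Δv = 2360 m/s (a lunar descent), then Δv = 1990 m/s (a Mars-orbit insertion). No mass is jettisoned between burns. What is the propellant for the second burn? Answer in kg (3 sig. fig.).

After the first burn: m = 6590 × exp(−2360/3980.0) = 6590 × 0.55269 = 3,642.23 kg.
After the second burn: m = 3,642.23 × exp(−1990/3980.0) = 3,642.23 × 0.60653 = 2,209.12 kg.
Second-burn propellant = 3,642.23 − 2,209.12 = 1,433.11 kg.

propellant for the second burn ≈ 1430 kg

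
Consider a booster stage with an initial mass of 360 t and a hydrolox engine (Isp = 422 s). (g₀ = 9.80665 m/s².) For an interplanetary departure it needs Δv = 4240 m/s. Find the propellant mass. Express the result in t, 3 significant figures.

v_e = Isp · g₀ = 422 × 9.80665 = 4138.4 m/s.
m₀/m_f = exp(Δv / v_e) = exp(4240 / 4138.4) = exp(1.0245) = 2.7858.
m_f = 360 / 2.7858 = 129.227 t, so propellant = m₀ − m_f = 360 − 129.227 = 230.773 t.

propellant mass ≈ 231 t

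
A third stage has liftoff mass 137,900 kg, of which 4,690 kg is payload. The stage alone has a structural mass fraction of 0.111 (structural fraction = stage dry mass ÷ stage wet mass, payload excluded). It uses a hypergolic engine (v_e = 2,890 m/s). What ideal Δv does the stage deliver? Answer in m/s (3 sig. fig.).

Stage wet mass = m₀ − payload = 137,900 − 4,690 = 133,210 kg.
Stage dry mass = ε × stage wet mass = 0.111 × 133,210 = 14,786.3 kg.
Burnout mass m_f = stage dry + payload = 14,786.3 + 4,690 = 19,476.3 kg.
Δv = v_e · ln(137,900/19,476.3) = 2890.0 × ln(7.08) = 2890.0 × 1.9573 ≈ 5657 m/s.

Δv ≈ 5660 m/s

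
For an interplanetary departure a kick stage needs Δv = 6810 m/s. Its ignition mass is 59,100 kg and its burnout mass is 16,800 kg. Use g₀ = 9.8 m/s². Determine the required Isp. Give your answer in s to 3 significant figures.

Isp ≈ 552 s

ln(m₀/m_f) = ln(59100/16800) = ln(3.518) = 1.2579.
Rocket equation: v_e = Δv / ln(m₀/m_f) = 6810 / 1.2579 = 5414.0 m/s.
Isp = v_e / g₀ = 5414.0 / 9.8 = 552.4 s.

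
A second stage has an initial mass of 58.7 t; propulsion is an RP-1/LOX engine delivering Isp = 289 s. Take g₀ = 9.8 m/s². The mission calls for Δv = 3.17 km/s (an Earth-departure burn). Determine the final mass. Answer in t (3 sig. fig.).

v_e = Isp · g₀ = 289 × 9.8 = 2832.2 m/s.
m₀/m_f = exp(Δv / v_e) = exp(3170 / 2832.2) = exp(1.1193) = 3.0626.
m_f = m₀ / 3.0626 = 58.7 / 3.0626 = 19.1667 t.

final mass ≈ 19.2 t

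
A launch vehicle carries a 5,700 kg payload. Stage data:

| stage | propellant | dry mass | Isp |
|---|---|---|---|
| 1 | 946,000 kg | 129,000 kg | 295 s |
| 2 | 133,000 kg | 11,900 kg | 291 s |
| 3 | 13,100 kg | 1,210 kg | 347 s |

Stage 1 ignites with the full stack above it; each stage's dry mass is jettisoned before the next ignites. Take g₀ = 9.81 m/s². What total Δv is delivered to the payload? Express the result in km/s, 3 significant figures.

Ignition mass of stage 1 = 946,000+129,000 + 133,000+11,900 + 13,100+1,210 + 5,700 = 1,239,910 kg.
Stage 1: m₀ = 1,239,910 kg, m_f = 1,239,910 − 946,000 = 293,910 kg; Δv = 295×9.81×ln(4.219) = 2894.0×1.4395 ≈ 4166 m/s.
Stage 2: m₀ = 164,910 kg, m_f = 164,910 − 133,000 = 31,910 kg; Δv = 291×9.81×ln(5.168) = 2854.7×1.6425 ≈ 4689 m/s.
Stage 3: m₀ = 20,010 kg, m_f = 20,010 − 13,100 = 6,910 kg; Δv = 347×9.81×ln(2.896) = 3404.1×1.0633 ≈ 3619 m/s.
Total Δv = 4166 + 4689 + 3619 = 12474 m/s.

Δv ≈ 12.5 km/s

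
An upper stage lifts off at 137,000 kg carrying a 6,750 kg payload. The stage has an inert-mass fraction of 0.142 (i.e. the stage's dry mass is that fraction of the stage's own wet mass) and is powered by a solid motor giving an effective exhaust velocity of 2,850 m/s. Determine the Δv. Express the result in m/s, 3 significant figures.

Stage wet mass = m₀ − payload = 137,000 − 6,750 = 130,250 kg.
Stage dry mass = ε × stage wet mass = 0.142 × 130,250 = 18,495.5 kg.
Burnout mass m_f = stage dry + payload = 18,495.5 + 6,750 = 25,245.5 kg.
Δv = v_e · ln(137,000/25,245.5) = 2850.0 × ln(5.427) = 2850.0 × 1.6913 ≈ 4820 m/s.

Δv ≈ 4820 m/s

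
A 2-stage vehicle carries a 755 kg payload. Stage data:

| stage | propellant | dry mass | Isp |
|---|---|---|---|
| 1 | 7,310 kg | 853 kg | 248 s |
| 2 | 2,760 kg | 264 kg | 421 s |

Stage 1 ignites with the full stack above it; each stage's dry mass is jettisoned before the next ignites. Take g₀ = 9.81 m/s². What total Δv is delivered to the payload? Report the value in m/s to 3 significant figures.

Ignition mass of stage 1 = 7,310+853 + 2,760+264 + 755 = 11,942 kg.
Stage 1: m₀ = 11,942 kg, m_f = 11,942 − 7,310 = 4,632 kg; Δv = 248×9.81×ln(2.578) = 2432.9×0.9471 ≈ 2304 m/s.
Stage 2: m₀ = 3,779 kg, m_f = 3,779 − 2,760 = 1,019 kg; Δv = 421×9.81×ln(3.709) = 4130.0×1.3106 ≈ 5413 m/s.
Total Δv = 2304 + 5413 = 7717 m/s.

Δv ≈ 7720 m/s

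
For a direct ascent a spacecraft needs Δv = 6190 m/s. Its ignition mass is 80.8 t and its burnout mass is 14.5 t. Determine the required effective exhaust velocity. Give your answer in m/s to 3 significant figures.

v_e ≈ 3600 m/s

ln(m₀/m_f) = ln(80800/14500) = ln(5.572) = 1.7178.
v_e = Δv / ln(m₀/m_f) = 6190 / 1.7178 = 3603.4 m/s.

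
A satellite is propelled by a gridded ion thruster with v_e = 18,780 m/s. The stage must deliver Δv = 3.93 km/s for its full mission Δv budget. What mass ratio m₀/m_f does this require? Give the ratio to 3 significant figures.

mass ratio ≈ 1.23

m₀/m_f = exp(Δv / v_e) = exp(3930 / 18780.0) = exp(0.2093) = 1.2328.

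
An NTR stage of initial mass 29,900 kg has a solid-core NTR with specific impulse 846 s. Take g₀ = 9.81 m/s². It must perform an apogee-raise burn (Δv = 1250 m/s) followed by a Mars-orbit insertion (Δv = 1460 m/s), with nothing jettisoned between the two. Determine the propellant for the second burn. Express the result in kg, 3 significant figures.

v_e = Isp · g₀ = 846 × 9.81 = 8299.3 m/s.
After the first burn: m = 29900 × exp(−1250/8299.3) = 29900 × 0.86018 = 25,719.4 kg.
After the second burn: m = 25,719.4 × exp(−1460/8299.3) = 25,719.4 × 0.83869 = 21,570.6 kg.
Second-burn propellant = 25,719.4 − 21,570.6 = 4,148.8 kg.

propellant for the second burn ≈ 4150 kg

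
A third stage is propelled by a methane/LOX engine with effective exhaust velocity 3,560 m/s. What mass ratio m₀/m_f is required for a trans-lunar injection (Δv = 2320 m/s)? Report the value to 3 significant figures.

By the Tsiolkovsky rocket equation, m₀/m_f = exp(Δv / v_e) = exp(2320 / 3560.0) = exp(0.6517) = 1.9188.

mass ratio ≈ 1.92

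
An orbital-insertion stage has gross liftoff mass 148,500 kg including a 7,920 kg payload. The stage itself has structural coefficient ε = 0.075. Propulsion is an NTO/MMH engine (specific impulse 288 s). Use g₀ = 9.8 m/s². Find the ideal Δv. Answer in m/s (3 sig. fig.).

Stage wet mass = m₀ − payload = 148,500 − 7,920 = 140,580 kg.
Stage dry mass = ε × stage wet mass = 0.075 × 140,580 = 10,543.5 kg.
Burnout mass m_f = stage dry + payload = 10,543.5 + 7,920 = 18,463.5 kg.
v_e = Isp · g₀ = 288 × 9.8 = 2822.4 m/s.
By the Tsiolkovsky rocket equation, Δv = v_e · ln(148,500/18,463.5) = 2822.4 × ln(8.043) = 2822.4 × 2.0848 ≈ 5884 m/s.

Δv ≈ 5880 m/s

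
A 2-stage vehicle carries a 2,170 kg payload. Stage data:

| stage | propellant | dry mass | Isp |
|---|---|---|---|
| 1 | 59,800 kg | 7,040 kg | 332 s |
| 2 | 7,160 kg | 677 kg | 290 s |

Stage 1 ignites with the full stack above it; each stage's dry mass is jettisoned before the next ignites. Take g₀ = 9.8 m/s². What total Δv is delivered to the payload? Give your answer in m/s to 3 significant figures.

Δv ≈ 8470 m/s

Ignition mass of stage 1 = 59,800+7,040 + 7,160+677 + 2,170 = 76,847 kg.
Stage 1: m₀ = 76,847 kg, m_f = 76,847 − 59,800 = 17,047 kg; Δv = 332×9.8×ln(4.508) = 3253.6×1.5058 ≈ 4899 m/s.
Stage 2: m₀ = 10,007 kg, m_f = 10,007 − 7,160 = 2,847 kg; Δv = 290×9.8×ln(3.515) = 2842.0×1.2570 ≈ 3572 m/s.
Total Δv = 4899 + 3572 = 8471 m/s.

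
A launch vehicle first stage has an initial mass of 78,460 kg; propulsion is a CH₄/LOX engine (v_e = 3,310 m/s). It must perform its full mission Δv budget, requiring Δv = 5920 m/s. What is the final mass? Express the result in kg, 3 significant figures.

m₀/m_f = exp(Δv / v_e) = exp(5920 / 3310.0) = exp(1.7885) = 5.9806.
m_f = m₀ / 5.9806 = 78,460 / 5.9806 = 13,119.1 kg.

final mass ≈ 13100 kg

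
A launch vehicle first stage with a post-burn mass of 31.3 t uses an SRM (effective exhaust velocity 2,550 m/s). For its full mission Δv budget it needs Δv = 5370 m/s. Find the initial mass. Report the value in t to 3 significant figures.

initial mass ≈ 257 t

m₀/m_f = exp(Δv / v_e) = exp(5370 / 2550.0) = exp(2.1059) = 8.2143.
m₀ = m_f × 8.2143 = 31.3 × 8.2143 = 257.108 t.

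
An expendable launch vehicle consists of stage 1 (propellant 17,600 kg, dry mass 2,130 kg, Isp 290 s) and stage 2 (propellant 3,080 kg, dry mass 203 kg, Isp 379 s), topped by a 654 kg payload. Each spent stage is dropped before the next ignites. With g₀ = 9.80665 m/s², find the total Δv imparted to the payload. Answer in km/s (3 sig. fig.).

Δv ≈ 9.54 km/s

Ignition mass of stage 1 = 17,600+2,130 + 3,080+203 + 654 = 23,667 kg.
Stage 1: m₀ = 23,667 kg, m_f = 23,667 − 17,600 = 6,067 kg; Δv = 290×9.80665×ln(3.901) = 2843.9×1.3612 ≈ 3871 m/s.
Stage 2: m₀ = 3,937 kg, m_f = 3,937 − 3,080 = 857 kg; Δv = 379×9.80665×ln(4.594) = 3716.7×1.5247 ≈ 5667 m/s.
Total Δv = 3871 + 5667 = 9538 m/s.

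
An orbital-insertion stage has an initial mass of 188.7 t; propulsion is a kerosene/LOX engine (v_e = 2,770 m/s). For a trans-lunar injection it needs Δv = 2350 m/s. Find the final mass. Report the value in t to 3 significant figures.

final mass ≈ 80.8 t

m₀/m_f = exp(Δv / v_e) = exp(2350 / 2770.0) = exp(0.8484) = 2.3358.
m_f = m₀ / 2.3358 = 188.7 / 2.3358 = 80.786 t.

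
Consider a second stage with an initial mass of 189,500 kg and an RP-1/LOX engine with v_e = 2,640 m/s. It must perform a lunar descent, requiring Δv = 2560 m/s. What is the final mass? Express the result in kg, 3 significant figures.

final mass ≈ 71900 kg

Using Δv = v_e ln(m₀/m_f): m₀/m_f = exp(Δv / v_e) = exp(2560 / 2640.0) = exp(0.9697) = 2.6371.
m_f = m₀ / 2.6371 = 189,500 / 2.6371 = 71,859.2 kg.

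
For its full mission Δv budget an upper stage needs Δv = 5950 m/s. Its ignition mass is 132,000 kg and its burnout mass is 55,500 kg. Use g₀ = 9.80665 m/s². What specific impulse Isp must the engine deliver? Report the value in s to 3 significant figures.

ln(m₀/m_f) = ln(132000/55500) = ln(2.378) = 0.8664.
v_e = Δv / ln(m₀/m_f) = 5950 / 0.8664 = 6867.3 m/s.
Isp = v_e / g₀ = 6867.3 / 9.80665 = 700.3 s.

Isp ≈ 700 s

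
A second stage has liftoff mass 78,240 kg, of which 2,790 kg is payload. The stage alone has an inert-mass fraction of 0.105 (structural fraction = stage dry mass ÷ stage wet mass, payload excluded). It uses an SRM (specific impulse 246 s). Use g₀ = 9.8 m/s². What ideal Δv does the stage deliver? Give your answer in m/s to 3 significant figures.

Stage wet mass = m₀ − payload = 78,240 − 2,790 = 75,450 kg.
Stage dry mass = ε × stage wet mass = 0.105 × 75,450 = 7,922.25 kg.
Burnout mass m_f = stage dry + payload = 7,922.25 + 2,790 = 10,712.25 kg.
v_e = Isp · g₀ = 246 × 9.8 = 2410.8 m/s.
From the ideal rocket equation, Δv = v_e · ln(78,240/10,712.25) = 2410.8 × ln(7.304) = 2410.8 × 1.9884 ≈ 4794 m/s.

Δv ≈ 4790 m/s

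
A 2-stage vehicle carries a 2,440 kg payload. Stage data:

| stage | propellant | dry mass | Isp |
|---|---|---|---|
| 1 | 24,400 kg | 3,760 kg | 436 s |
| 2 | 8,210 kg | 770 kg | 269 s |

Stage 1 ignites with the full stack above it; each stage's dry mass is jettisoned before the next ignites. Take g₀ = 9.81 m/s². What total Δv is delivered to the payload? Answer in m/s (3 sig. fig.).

Δv ≈ 7450 m/s

Ignition mass of stage 1 = 24,400+3,760 + 8,210+770 + 2,440 = 39,580 kg.
Stage 1: m₀ = 39,580 kg, m_f = 39,580 − 24,400 = 15,180 kg; Δv = 436×9.81×ln(2.607) = 4277.2×0.9583 ≈ 4099 m/s.
Stage 2: m₀ = 11,420 kg, m_f = 11,420 − 8,210 = 3,210 kg; Δv = 269×9.81×ln(3.558) = 2638.9×1.2691 ≈ 3349 m/s.
Total Δv = 4099 + 3349 = 7448 m/s.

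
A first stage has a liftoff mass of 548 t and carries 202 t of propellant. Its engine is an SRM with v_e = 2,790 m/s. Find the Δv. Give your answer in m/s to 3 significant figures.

m_f = m₀ − m_prop = 548 − 202 = 346 t.
Using Δv = v_e ln(m₀/m_f): Δv = v_e · ln(m₀/m_f) = 2790.0 × ln(1.584) = 2790.0 × 0.4598 ≈ 1282.9 m/s.

Δv ≈ 1280 m/s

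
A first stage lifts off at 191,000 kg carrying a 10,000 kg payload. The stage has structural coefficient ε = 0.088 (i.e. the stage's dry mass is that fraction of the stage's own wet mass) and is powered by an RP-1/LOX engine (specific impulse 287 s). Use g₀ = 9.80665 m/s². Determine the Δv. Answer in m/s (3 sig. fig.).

Stage wet mass = m₀ − payload = 191,000 − 10,000 = 181,000 kg.
Stage dry mass = ε × stage wet mass = 0.088 × 181,000 = 15,928 kg.
Burnout mass m_f = stage dry + payload = 15,928 + 10,000 = 25,928 kg.
v_e = Isp · g₀ = 287 × 9.80665 = 2814.5 m/s.
From the ideal rocket equation, Δv = v_e · ln(191,000/25,928) = 2814.5 × ln(7.367) = 2814.5 × 1.9969 ≈ 5620 m/s.

Δv ≈ 5620 m/s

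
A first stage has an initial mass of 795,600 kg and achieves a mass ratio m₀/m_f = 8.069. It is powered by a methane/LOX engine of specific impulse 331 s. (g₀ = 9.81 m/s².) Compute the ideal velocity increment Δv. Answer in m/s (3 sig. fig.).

Δv ≈ 6780 m/s

v_e = Isp · g₀ = 331 × 9.81 = 3247.1 m/s.
Δv = v_e · ln(8.069) = 3247.1 × 2.0880 ≈ 6780.1 m/s.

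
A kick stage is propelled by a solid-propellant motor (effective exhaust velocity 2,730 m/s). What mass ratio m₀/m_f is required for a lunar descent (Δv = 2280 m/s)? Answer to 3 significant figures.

mass ratio ≈ 2.31

m₀/m_f = exp(Δv / v_e) = exp(2280 / 2730.0) = exp(0.8352) = 2.3052.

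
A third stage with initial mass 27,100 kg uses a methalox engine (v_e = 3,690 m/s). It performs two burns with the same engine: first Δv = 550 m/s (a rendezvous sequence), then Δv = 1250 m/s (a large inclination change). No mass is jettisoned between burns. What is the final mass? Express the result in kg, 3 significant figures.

After the first burn: m = 27100 × exp(−550/3690.0) = 27100 × 0.86152 = 23,347.2 kg.
After the second burn: m = 23,347.2 × exp(−1250/3690.0) = 23,347.2 × 0.71266 = 16,638.6 kg.

final mass ≈ 16600 kg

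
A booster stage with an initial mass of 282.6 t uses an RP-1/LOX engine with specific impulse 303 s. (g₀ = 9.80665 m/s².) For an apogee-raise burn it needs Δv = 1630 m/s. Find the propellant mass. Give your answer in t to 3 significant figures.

propellant mass ≈ 119 t

v_e = Isp · g₀ = 303 × 9.80665 = 2971.4 m/s.
From the ideal rocket equation, m₀/m_f = exp(Δv / v_e) = exp(1630 / 2971.4) = exp(0.5486) = 1.7308.
m_f = 282.6 / 1.7308 = 163.277 t, so propellant = m₀ − m_f = 282.6 − 163.277 = 119.323 t.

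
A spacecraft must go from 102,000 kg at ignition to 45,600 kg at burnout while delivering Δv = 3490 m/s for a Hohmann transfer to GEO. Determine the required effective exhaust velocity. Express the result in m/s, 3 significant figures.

v_e ≈ 4340 m/s

ln(m₀/m_f) = ln(102000/45600) = ln(2.237) = 0.8051.
v_e = Δv / ln(m₀/m_f) = 3490 / 0.8051 = 4335.1 m/s.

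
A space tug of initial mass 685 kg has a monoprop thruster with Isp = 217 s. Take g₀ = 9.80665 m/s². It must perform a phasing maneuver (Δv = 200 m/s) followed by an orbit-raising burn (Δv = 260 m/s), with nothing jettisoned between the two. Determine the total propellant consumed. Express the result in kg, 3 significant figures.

v_e = Isp · g₀ = 217 × 9.80665 = 2128.0 m/s.
After the first burn: m = 685 × exp(−200/2128.0) = 685 × 0.91030 = 623.556 kg.
After the second burn: m = 623.556 × exp(−260/2128.0) = 623.556 × 0.88499 = 551.841 kg.
Total propellant = m₀ − m_final = 685 − 551.841 = 133.159 kg.

total propellant consumed ≈ 133 kg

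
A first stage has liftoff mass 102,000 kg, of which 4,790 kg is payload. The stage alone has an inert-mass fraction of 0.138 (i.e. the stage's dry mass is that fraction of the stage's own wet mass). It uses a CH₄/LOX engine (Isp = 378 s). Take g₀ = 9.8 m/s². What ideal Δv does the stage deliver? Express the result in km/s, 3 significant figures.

Stage wet mass = m₀ − payload = 102,000 − 4,790 = 97,210 kg.
Stage dry mass = ε × stage wet mass = 0.138 × 97,210 = 13,415 kg.
Burnout mass m_f = stage dry + payload = 13,415 + 4,790 = 18,205 kg.
v_e = Isp · g₀ = 378 × 9.8 = 3704.4 m/s.
Δv = v_e · ln(102,000/18,205) = 3704.4 × ln(5.603) = 3704.4 × 1.7233 ≈ 6384 m/s.

Δv ≈ 6.38 km/s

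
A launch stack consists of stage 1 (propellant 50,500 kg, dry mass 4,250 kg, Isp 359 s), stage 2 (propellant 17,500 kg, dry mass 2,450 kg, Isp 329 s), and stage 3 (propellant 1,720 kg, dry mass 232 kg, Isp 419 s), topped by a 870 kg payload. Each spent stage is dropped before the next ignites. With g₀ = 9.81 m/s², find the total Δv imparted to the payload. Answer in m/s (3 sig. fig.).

Δv ≈ 12300 m/s

Ignition mass of stage 1 = 50,500+4,250 + 17,500+2,450 + 1,720+232 + 870 = 77,522 kg.
Stage 1: m₀ = 77,522 kg, m_f = 77,522 − 50,500 = 27,022 kg; Δv = 359×9.81×ln(2.869) = 3521.8×1.0539 ≈ 3712 m/s.
Stage 2: m₀ = 22,772 kg, m_f = 22,772 − 17,500 = 5,272 kg; Δv = 329×9.81×ln(4.319) = 3227.5×1.4631 ≈ 4722 m/s.
Stage 3: m₀ = 2,822 kg, m_f = 2,822 − 1,720 = 1,102 kg; Δv = 419×9.81×ln(2.561) = 4110.4×0.9403 ≈ 3865 m/s.
Total Δv = 3712 + 4722 + 3865 = 12299 m/s.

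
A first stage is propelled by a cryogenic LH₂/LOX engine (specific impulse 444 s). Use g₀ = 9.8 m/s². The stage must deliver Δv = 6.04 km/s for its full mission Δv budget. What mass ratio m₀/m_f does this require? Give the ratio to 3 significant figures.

v_e = Isp · g₀ = 444 × 9.8 = 4351.2 m/s.
Rocket equation: m₀/m_f = exp(Δv / v_e) = exp(6040 / 4351.2) = exp(1.3881) = 4.0073.

mass ratio ≈ 4.01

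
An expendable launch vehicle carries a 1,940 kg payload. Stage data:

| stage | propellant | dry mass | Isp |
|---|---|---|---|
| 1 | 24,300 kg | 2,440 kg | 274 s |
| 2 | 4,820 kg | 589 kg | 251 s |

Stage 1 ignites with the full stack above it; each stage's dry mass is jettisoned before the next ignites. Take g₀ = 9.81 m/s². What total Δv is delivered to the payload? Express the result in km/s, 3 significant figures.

Ignition mass of stage 1 = 24,300+2,440 + 4,820+589 + 1,940 = 34,089 kg.
Stage 1: m₀ = 34,089 kg, m_f = 34,089 − 24,300 = 9,789 kg; Δv = 274×9.81×ln(3.482) = 2687.9×1.2477 ≈ 3354 m/s.
Stage 2: m₀ = 7,349 kg, m_f = 7,349 − 4,820 = 2,529 kg; Δv = 251×9.81×ln(2.906) = 2462.3×1.0667 ≈ 2627 m/s.
Total Δv = 3354 + 2627 = 5981 m/s.

Δv ≈ 5.98 km/s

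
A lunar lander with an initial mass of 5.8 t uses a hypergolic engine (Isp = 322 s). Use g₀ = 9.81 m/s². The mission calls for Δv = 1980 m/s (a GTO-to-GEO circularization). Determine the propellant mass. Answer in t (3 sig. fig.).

propellant mass ≈ 2.70 t

v_e = Isp · g₀ = 322 × 9.81 = 3158.8 m/s.
Using Δv = v_e ln(m₀/m_f): m₀/m_f = exp(Δv / v_e) = exp(1980 / 3158.8) = exp(0.6268) = 1.8716.
m_f = 5.8 / 1.8716 = 3.09895 t, so propellant = m₀ − m_f = 5.8 − 3.09895 = 2.70105 t.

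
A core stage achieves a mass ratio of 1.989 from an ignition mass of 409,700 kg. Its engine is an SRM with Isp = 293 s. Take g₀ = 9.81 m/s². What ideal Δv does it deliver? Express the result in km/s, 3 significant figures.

Δv ≈ 1.98 km/s

v_e = Isp · g₀ = 293 × 9.81 = 2874.3 m/s.
By the Tsiolkovsky rocket equation, Δv = v_e · ln(1.989) = 2874.3 × 0.6876 ≈ 1976.5 m/s.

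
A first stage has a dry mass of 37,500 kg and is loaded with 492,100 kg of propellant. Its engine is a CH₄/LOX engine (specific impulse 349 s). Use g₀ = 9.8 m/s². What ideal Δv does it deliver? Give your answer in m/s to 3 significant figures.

v_e = Isp · g₀ = 349 × 9.8 = 3420.2 m/s.
m₀ = m_dry + m_prop = 37,500 + 492,100 = 529,600 kg.
From the ideal rocket equation, Δv = v_e · ln(m₀/m_f) = 3420.2 × ln(14.12) = 3420.2 × 2.6478 ≈ 9055.9 m/s.

Δv ≈ 9060 m/s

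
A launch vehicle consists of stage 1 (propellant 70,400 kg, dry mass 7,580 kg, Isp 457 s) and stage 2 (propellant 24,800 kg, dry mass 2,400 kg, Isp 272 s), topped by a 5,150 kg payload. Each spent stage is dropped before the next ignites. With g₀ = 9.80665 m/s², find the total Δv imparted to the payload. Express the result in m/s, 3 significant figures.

Ignition mass of stage 1 = 70,400+7,580 + 24,800+2,400 + 5,150 = 110,330 kg.
Stage 1: m₀ = 110,330 kg, m_f = 110,330 − 70,400 = 39,930 kg; Δv = 457×9.80665×ln(2.763) = 4481.6×1.0163 ≈ 4555 m/s.
Stage 2: m₀ = 32,350 kg, m_f = 32,350 − 24,800 = 7,550 kg; Δv = 272×9.80665×ln(4.285) = 2667.4×1.4551 ≈ 3881 m/s.
Total Δv = 4555 + 3881 = 8436 m/s.

Δv ≈ 8440 m/s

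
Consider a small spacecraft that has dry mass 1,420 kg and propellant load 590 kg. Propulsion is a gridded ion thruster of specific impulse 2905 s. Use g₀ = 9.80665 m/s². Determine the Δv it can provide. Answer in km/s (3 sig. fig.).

Δv ≈ 9.90 km/s

v_e = Isp · g₀ = 2905 × 9.80665 = 28488.3 m/s.
m₀ = m_dry + m_prop = 1,420 + 590 = 2,010 kg.
Δv = v_e · ln(m₀/m_f) = 28488.3 × ln(1.415) = 28488.3 × 0.3475 ≈ 9899.1 m/s.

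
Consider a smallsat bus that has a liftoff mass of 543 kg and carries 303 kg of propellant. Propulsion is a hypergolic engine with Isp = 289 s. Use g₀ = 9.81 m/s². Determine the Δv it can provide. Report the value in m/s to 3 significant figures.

Δv ≈ 2310 m/s

v_e = Isp · g₀ = 289 × 9.81 = 2835.1 m/s.
m_f = m₀ − m_prop = 543 − 303 = 240 kg.
Using Δv = v_e ln(m₀/m_f): Δv = v_e · ln(m₀/m_f) = 2835.1 × ln(2.263) = 2835.1 × 0.8165 ≈ 2314.8 m/s.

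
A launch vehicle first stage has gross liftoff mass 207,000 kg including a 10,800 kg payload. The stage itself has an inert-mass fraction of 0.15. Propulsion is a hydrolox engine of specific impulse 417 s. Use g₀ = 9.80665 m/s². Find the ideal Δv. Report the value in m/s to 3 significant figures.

Stage wet mass = m₀ − payload = 207,000 − 10,800 = 196,200 kg.
Stage dry mass = ε × stage wet mass = 0.15 × 196,200 = 29,430 kg.
Burnout mass m_f = stage dry + payload = 29,430 + 10,800 = 40,230 kg.
v_e = Isp · g₀ = 417 × 9.80665 = 4089.4 m/s.
Δv = v_e · ln(207,000/40,230) = 4089.4 × ln(5.145) = 4089.4 × 1.6381 ≈ 6699 m/s.

Δv ≈ 6700 m/s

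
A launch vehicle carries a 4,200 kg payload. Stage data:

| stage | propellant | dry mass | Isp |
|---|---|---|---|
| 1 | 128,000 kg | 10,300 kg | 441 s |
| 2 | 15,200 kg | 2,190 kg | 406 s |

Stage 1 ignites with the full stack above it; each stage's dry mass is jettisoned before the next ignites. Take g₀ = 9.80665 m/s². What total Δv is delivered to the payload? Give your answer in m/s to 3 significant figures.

Ignition mass of stage 1 = 128,000+10,300 + 15,200+2,190 + 4,200 = 159,890 kg.
Stage 1: m₀ = 159,890 kg, m_f = 159,890 − 128,000 = 31,890 kg; Δv = 441×9.80665×ln(5.014) = 4324.7×1.6122 ≈ 6972 m/s.
Stage 2: m₀ = 21,590 kg, m_f = 21,590 − 15,200 = 6,390 kg; Δv = 406×9.80665×ln(3.379) = 3981.5×1.2175 ≈ 4847 m/s.
Total Δv = 6972 + 4847 = 11819 m/s.

Δv ≈ 11800 m/s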